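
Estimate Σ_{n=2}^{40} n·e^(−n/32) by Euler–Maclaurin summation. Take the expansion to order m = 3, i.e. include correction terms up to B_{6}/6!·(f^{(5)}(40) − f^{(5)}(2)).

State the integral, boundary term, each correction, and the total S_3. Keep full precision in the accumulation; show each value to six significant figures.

∫_2^40 x·e^(−x/32) dx evaluates to 361.974.
Endpoint term: (f(2) + f(40))/2 = (1.87883 + 11.4602)/2 = 6.66951.
Integral + boundary = 368.644.
Correction k=1: B_{2}/2! · (f^{(1)}(40) − f^{(1)}(2)) = 1/12 · (-0.0716262 − 0.880700) = -0.0793605.
After k=1: 368.565.
Correction k=2: B_{4}/4! · (f^{(3)}(40) − f^{(3)}(2)) = −1/720 · (0.000489632 − 0.00269485) = 3.06280e-06.
After k=2: 368.565.
Correction k=3: B_{6}/6! · (f^{(5)}(40) − f^{(5)}(2)) = 1/30240 · (1.02462e-06 − 4.42348e-06) = -1.12396e-10.

S_3 ≈ 368.565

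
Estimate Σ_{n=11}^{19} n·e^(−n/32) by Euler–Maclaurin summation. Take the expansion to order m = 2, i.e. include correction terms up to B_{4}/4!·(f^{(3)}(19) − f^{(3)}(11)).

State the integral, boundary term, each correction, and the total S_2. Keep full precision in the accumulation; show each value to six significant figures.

Integral: ∫_11^19 x·e^(−x/32) dx = 74.4541.
Endpoint term: (f(11) + f(19))/2 = (7.80017 + 10.4928)/2 = 9.14648.
Integral + boundary = 83.6006.
k=1: B_{2}/(2)! × [f^{(1)}(19) − f^{(1)}(11)] = 1/12 × (0.224353 − 0.465351) = -0.0200832.
Partial sum through k=1: 83.5805.
k=2: B_{4}/(4)! × [f^{(3)}(19) − f^{(3)}(11)] = −1/720 × (0.00129771 − 0.00183942) = 7.52368e-07.

S_2 ≈ 83.5805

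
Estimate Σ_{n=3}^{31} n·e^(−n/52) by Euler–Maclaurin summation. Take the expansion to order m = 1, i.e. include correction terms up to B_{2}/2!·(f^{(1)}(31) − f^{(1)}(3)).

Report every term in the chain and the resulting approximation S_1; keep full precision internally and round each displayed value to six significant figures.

S_1 ≈ 331.770

The integral term ∫_3^31 x·e^(−x/52) dx = 321.871.
½[f(3) + f(31)] = ½[2.83182 + 17.0787] = 9.95527.
So far: 331.826.
Correction k=1: B_{2}/2! · (f^{(1)}(31) − f^{(1)}(3)) = 1/12 · (0.222490 − 0.889482) = -0.0555827.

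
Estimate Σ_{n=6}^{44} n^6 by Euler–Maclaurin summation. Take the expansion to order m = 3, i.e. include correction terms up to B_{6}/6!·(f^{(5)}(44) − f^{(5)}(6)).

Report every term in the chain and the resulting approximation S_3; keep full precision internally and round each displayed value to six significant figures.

S_3 ≈ 4.93217e+10

The integral term ∫_6^44 x^6 dx = 4.56111e+10.
½[f(6) + f(44)] = ½[46656.0 + 7.25631e+09] = 3.62818e+09.
So far: 4.92393e+10.
k=1: B_{2}/(2)! × [f^{(1)}(44) − f^{(1)}(6)] = 1/12 × (9.89497e+08 − 46656.0) = 8.24542e+07.
Partial sum through k=1: 4.93217e+10.
k=2: B_{4}/(4)! × [f^{(3)}(44) − f^{(3)}(6)] = −1/720 × (1.02221e+07 − 25920.0) = -14161.3.
Partial sum through k=2: 4.93217e+10.
k=3: B_{6}/(6)! × [f^{(5)}(44) − f^{(5)}(6)] = 1/30240 × (31680.0 − 4320.00) = 0.904762.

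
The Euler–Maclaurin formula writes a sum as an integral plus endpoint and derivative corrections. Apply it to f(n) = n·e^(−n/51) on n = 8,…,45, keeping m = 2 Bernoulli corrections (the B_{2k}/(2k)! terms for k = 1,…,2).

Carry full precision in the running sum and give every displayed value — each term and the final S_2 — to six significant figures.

Integral: ∫_8^45 x·e^(−x/51) dx = 546.153.
Endpoint term: (f(8) + f(45))/2 = (6.83857 + 18.6214)/2 = 12.7300.
Running total after boundary: 558.883.
Order-1 term: 1/12 · (0.0486833 − 0.720732) = -0.0560040.
Partial sum through k=1: 558.827.
Order-2 term: −1/720 · (0.000336909 − 0.000934400) = 8.29849e-07.

S_2 ≈ 558.827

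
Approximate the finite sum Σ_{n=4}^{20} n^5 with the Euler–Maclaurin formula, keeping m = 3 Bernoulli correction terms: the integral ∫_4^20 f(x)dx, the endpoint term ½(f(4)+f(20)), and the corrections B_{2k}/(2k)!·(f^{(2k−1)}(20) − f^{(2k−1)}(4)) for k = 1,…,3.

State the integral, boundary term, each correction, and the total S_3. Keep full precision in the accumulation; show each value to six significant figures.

S_3 ≈ 1.23330e+07

The integral term ∫_4^20 x^5 dx = 1.06660e+07.
Endpoint term: (f(4) + f(20))/2 = (1024.00 + 3.20000e+06)/2 = 1.60051e+06.
So far: 1.22665e+07.
Order-1 term: 1/12 · (800000 − 1280.00) = 66560.0.
After k=1: 1.23331e+07.
Order-2 term: −1/720 · (24000.0 − 960.000) = -32.0000.
After k=2: 1.23330e+07.
Order-3 term: 1/30240 · (120.000 − 120.000) = 0.00000.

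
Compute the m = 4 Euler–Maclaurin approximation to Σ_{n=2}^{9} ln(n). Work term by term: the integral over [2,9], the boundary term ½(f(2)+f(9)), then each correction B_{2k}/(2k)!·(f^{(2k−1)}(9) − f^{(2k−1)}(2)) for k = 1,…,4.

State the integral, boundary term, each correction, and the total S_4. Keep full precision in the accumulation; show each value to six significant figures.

Integral: ∫_2^9 ln(x) dx = 11.3887.
½[f(2) + f(9)] = ½[0.693147 + 2.19722] = 1.44519.
So far: 12.8339.
Correction k=1: B_{2}/2! · (f^{(1)}(9) − f^{(1)}(2)) = 1/12 · (0.111111 − 0.500000) = -0.0324074.
Partial sum through k=1: 12.8015.
Correction k=2: B_{4}/4! · (f^{(3)}(9) − f^{(3)}(2)) = −1/720 · (0.00274348 − 0.250000) = 0.000343412.
Partial sum through k=2: 12.8018.
Correction k=3: B_{6}/6! · (f^{(5)}(9) − f^{(5)}(2)) = 1/30240 · (0.000406442 − 0.750000) = -2.47881e-05.
Partial sum through k=3: 12.8018.
Correction k=4: B_{8}/8! · (f^{(7)}(9) − f^{(7)}(2)) = −1/1209600 · (0.000150534 − 5.62500) = 4.65017e-06.

S_4 ≈ 12.8018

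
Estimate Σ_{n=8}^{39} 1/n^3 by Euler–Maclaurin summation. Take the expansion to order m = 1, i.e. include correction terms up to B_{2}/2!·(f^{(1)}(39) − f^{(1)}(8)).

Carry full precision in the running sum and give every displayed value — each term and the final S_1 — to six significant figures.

The integral term ∫_8^39 1/x^3 dx = 0.00748377.
Endpoint term: (f(8) + f(39))/2 = (0.00195312 + 1.68580e-05)/2 = 0.000984992.
So far: 0.00846876.
k=1: B_{2}/(2)! × [f^{(1)}(39) − f^{(1)}(8)] = 1/12 × (-1.29677e-06 − (-0.000732422)) = 6.09271e-05.

S_1 ≈ 0.00852969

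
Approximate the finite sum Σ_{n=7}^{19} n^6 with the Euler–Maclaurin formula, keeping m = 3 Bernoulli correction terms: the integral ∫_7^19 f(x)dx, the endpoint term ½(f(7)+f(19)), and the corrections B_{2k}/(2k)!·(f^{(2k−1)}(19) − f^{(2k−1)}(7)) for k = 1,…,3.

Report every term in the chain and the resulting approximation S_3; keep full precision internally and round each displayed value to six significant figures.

S_3 ≈ 1.52389e+08

Integral: ∫_7^19 x^6 dx = 1.27578e+08.
Boundary: ½(f(7) + f(19)) = ½(117649 + 4.70459e+07) = 2.35818e+07.
Running total after boundary: 1.51160e+08.
Correction k=1: B_{2}/2! · (f^{(1)}(19) − f^{(1)}(7)) = 1/12 · (1.48566e+07 − 100842) = 1.22965e+06.
After k=1: 1.52390e+08.
Correction k=2: B_{4}/4! · (f^{(3)}(19) − f^{(3)}(7)) = −1/720 · (823080 − 41160.0) = -1086.00.
After k=2: 1.52389e+08.
Correction k=3: B_{6}/6! · (f^{(5)}(19) − f^{(5)}(7)) = 1/30240 · (13680.0 − 5040.00) = 0.285714.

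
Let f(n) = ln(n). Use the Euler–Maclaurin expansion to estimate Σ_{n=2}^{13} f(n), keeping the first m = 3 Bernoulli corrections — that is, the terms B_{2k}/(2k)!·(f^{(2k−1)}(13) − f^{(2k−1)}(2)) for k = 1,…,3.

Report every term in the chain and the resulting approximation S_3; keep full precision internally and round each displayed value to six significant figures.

∫_2^13 ln(x) dx evaluates to 20.9580.
Endpoint term: (f(2) + f(13))/2 = (0.693147 + 2.56495)/2 = 1.62905.
So far: 22.5871.
Order-1 term: 1/12 · (0.0769231 − 0.500000) = -0.0352564.
Running total after k=1: 22.5518.
Order-2 term: −1/720 · (0.000910332 − 0.250000) = 0.000345958.
Running total after k=2: 22.5522.
Order-3 term: 1/30240 · (6.46390e-05 − 0.750000) = -2.47994e-05.

S_3 ≈ 22.5522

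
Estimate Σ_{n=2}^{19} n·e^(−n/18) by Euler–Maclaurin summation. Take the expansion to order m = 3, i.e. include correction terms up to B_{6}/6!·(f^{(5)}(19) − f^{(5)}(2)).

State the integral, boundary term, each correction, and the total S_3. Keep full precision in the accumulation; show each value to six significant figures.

The integral term ∫_2^19 x·e^(−x/18) dx = 90.3748.
Endpoint term: (f(2) + f(19))/2 = (1.78968 + 6.61198)/2 = 4.20083.
Integral + boundary = 94.5756.
k=1: B_{2}/(2)! × [f^{(1)}(19) − f^{(1)}(2)] = 1/12 × (-0.0193333 − 0.795413) = -0.0678955.
Partial sum through k=1: 94.5077.
k=2: B_{4}/(4)! × [f^{(3)}(19) − f^{(3)}(2)] = −1/720 × (0.00208847 − 0.00797868) = 8.18084e-06.
Partial sum through k=2: 94.5077.
k=3: B_{6}/(6)! × [f^{(5)}(19) − f^{(5)}(2)] = 1/30240 × (1.30760e-05 − 4.16740e-05) = -9.45702e-10.

S_3 ≈ 94.5077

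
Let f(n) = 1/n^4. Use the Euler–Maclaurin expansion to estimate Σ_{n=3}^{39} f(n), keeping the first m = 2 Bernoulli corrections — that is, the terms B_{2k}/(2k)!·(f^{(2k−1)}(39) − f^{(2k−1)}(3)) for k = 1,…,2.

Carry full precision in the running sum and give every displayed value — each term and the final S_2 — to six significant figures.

The integral term ∫_3^39 1/x^4 dx = 0.0123401.
½[f(3) + f(39)] = ½[0.0123457 + 4.32257e-07] = 0.00617306.
Running total after boundary: 0.0185131.
Correction k=1: B_{2}/2! · (f^{(1)}(39) − f^{(1)}(3)) = 1/12 · (-4.43340e-08 − (-0.0164609)) = 0.00137174.
After k=1: 0.0198849.
Correction k=2: B_{4}/4! · (f^{(3)}(39) − f^{(3)}(3)) = −1/720 · (-8.74438e-10 − (-0.0548697)) = -7.62079e-05.

S_2 ≈ 0.0198086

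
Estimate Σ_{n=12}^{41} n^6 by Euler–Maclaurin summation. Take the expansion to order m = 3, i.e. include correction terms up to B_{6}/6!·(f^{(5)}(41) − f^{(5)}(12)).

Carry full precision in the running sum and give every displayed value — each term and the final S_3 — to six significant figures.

The integral term ∫_12^41 x^6 dx = 2.78169e+10.
Endpoint term: (f(12) + f(41))/2 = (2.98598e+06 + 4.75010e+09)/2 = 2.37655e+09.
So far: 3.01935e+10.
k=1: B_{2}/(2)! × [f^{(1)}(41) − f^{(1)}(12)] = 1/12 × (6.95137e+08 − 1.49299e+06) = 5.78037e+07.
Partial sum through k=1: 3.02513e+10.
k=2: B_{4}/(4)! × [f^{(3)}(41) − f^{(3)}(12)] = −1/720 × (8.27052e+06 − 207360) = -11198.8.
Partial sum through k=2: 3.02513e+10.
k=3: B_{6}/(6)! × [f^{(5)}(41) − f^{(5)}(12)] = 1/30240 × (29520.0 − 8640.00) = 0.690476.

S_3 ≈ 3.02513e+10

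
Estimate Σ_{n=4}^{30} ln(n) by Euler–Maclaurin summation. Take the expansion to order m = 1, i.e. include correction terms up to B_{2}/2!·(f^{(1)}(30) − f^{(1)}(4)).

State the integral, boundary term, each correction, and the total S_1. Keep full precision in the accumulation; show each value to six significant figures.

S_1 ≈ 72.8664

∫_4^30 ln(x) dx evaluates to 70.4907.
½[f(4) + f(30)] = ½[1.38629 + 3.40120] = 2.39375.
Integral + boundary = 72.8845.
k=1: B_{2}/(2)! × [f^{(1)}(30) − f^{(1)}(4)] = 1/12 × (0.0333333 − 0.250000) = -0.0180556.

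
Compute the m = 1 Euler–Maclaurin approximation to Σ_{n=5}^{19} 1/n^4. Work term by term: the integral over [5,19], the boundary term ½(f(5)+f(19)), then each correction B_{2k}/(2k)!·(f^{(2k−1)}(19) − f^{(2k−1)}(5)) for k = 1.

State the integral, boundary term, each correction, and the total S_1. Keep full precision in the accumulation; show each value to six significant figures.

The integral term ∫_5^19 1/x^4 dx = 0.00261807.
½[f(5) + f(19)] = ½[0.00160000 + 7.67336e-06] = 0.000803837.
Integral + boundary = 0.00342191.
Correction k=1: B_{2}/2! · (f^{(1)}(19) − f^{(1)}(5)) = 1/12 · (-1.61544e-06 − (-0.00128000)) = 0.000106532.

S_1 ≈ 0.00352844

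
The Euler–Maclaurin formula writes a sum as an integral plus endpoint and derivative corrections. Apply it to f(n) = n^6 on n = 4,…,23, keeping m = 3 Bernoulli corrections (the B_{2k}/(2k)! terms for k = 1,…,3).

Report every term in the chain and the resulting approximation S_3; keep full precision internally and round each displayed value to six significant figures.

The integral term ∫_4^23 x^6 dx = 4.86401e+08.
½[f(4) + f(23)] = ½[4096.00 + 1.48036e+08] = 7.40200e+07.
So far: 5.60421e+08.
k=1: B_{2}/(2)! × [f^{(1)}(23) − f^{(1)}(4)] = 1/12 × (3.86181e+07 − 6144.00) = 3.21766e+06.
Partial sum through k=1: 5.63639e+08.
k=2: B_{4}/(4)! × [f^{(3)}(23) − f^{(3)}(4)] = −1/720 × (1.46004e+06 − 7680.00) = -2017.17.
Partial sum through k=2: 5.63637e+08.
k=3: B_{6}/(6)! × [f^{(5)}(23) − f^{(5)}(4)] = 1/30240 × (16560.0 − 2880.00) = 0.452381.

S_3 ≈ 5.63637e+08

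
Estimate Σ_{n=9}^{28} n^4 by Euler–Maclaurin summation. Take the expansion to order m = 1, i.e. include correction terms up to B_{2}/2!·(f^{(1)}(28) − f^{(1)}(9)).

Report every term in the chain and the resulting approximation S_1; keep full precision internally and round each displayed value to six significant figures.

S_1 ≈ 3.74795e+06

∫_9^28 x^4 dx evaluates to 3.43026e+06.
Boundary: ½(f(9) + f(28)) = ½(6561.00 + 614656) = 310608.
Running total after boundary: 3.74087e+06.
k=1: B_{2}/(2)! × [f^{(1)}(28) − f^{(1)}(9)] = 1/12 × (87808.0 − 2916.00) = 7074.33.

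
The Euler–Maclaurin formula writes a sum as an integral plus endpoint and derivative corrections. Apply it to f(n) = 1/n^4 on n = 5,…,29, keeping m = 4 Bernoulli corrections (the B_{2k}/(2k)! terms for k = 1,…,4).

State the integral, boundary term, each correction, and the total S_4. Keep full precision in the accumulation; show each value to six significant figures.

S_4 ≈ 0.00355833

Integral: ∫_5^29 1/x^4 dx = 0.00265300.
Endpoint term: (f(5) + f(29))/2 = (0.00160000 + 1.41387e-06)/2 = 0.000800707.
Running total after boundary: 0.00345371.
Order-1 term: 1/12 · (-1.95016e-07 − (-0.00128000)) = 0.000106650.
Partial sum through k=1: 0.00356036.
Order-2 term: −1/720 · (-6.95657e-09 − (-0.00153600)) = -2.13332e-06.
Partial sum through k=2: 0.00355822.
Order-3 term: 1/30240 · (-4.63220e-10 − (-0.00344064)) = 1.13778e-07.
Partial sum through k=3: 0.00355834.
Order-4 term: −1/1209600 · (-4.95717e-11 − (-0.0123863)) = -1.02400e-08.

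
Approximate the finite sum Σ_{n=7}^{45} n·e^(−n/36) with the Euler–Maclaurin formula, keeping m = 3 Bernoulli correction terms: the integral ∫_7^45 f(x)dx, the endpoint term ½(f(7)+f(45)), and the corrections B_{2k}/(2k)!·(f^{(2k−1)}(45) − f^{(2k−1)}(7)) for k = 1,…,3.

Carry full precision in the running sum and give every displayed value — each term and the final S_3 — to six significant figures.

S_3 ≈ 448.275

The integral term ∫_7^45 x·e^(−x/36) dx = 439.008.
Endpoint term: (f(7) + f(45))/2 = (5.76304 + 12.8927)/2 = 9.32788.
So far: 448.336.
k=1: B_{2}/(2)! × [f^{(1)}(45) − f^{(1)}(7)] = 1/12 × (-0.0716262 − 0.663207) = -0.0612361.
Partial sum through k=1: 448.275.
k=2: B_{4}/(4)! × [f^{(3)}(45) − f^{(3)}(7)] = −1/720 × (0.000386870 − 0.00178225) = 1.93802e-06.
Partial sum through k=2: 448.275.
k=3: B_{6}/(6)! × [f^{(5)}(45) − f^{(5)}(7)] = 1/30240 × (6.39666e-07 − 2.35552e-06) = -5.67413e-11.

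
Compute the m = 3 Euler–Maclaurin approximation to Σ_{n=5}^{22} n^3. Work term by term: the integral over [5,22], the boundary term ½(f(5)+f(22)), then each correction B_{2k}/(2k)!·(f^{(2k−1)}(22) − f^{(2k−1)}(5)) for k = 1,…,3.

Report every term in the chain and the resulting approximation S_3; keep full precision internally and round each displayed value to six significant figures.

S_3 ≈ 63909.0

The integral term ∫_5^22 x^3 dx = 58407.8.
Endpoint term: (f(5) + f(22))/2 = (125.000 + 10648.0)/2 = 5386.50.
Integral + boundary = 63794.2.
k=1: B_{2}/(2)! × [f^{(1)}(22) − f^{(1)}(5)] = 1/12 × (1452.00 − 75.0000) = 114.750.
After k=1: 63909.0.
k=2: B_{4}/(4)! × [f^{(3)}(22) − f^{(3)}(5)] = −1/720 × (6.00000 − 6.00000) = 0.00000.
After k=2: 63909.0.
k=3: B_{6}/(6)! × [f^{(5)}(22) − f^{(5)}(5)] = 1/30240 × (0.00000 − 0.00000) = 0.00000.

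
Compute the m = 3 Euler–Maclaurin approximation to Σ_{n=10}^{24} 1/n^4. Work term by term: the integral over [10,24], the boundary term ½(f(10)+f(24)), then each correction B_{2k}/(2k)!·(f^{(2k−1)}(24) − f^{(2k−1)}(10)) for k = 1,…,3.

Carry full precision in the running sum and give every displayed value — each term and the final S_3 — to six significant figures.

∫_10^24 1/x^4 dx evaluates to 0.000309221.
Boundary: ½(f(10) + f(24)) = ½(0.000100000 + 3.01408e-06) = 5.15070e-05.
So far: 0.000360728.
k=1: B_{2}/(2)! × [f^{(1)}(24) − f^{(1)}(10)] = 1/12 × (-5.02347e-07 − (-4.00000e-05)) = 3.29147e-06.
Running total after k=1: 0.000364019.
k=2: B_{4}/(4)! × [f^{(3)}(24) − f^{(3)}(10)] = −1/720 × (-2.61639e-08 − (-1.20000e-05)) = -1.66303e-08.
Running total after k=2: 0.000364003.
k=3: B_{6}/(6)! × [f^{(5)}(24) − f^{(5)}(10)] = 1/30240 × (-2.54371e-09 − (-6.72000e-06)) = 2.22138e-10.

S_3 ≈ 0.000364003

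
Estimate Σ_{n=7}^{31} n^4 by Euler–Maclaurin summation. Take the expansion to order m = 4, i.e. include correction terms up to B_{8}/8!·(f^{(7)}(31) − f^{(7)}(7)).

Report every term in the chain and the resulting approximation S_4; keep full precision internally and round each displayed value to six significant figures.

S_4 ≈ 6.19524e+06

∫_7^31 x^4 dx evaluates to 5.72247e+06.
½[f(7) + f(31)] = ½[2401.00 + 923521] = 462961.
Running total after boundary: 6.18543e+06.
Order-1 term: 1/12 · (119164 − 1372.00) = 9816.00.
Running total after k=1: 6.19525e+06.
Order-2 term: −1/720 · (744.000 − 168.000) = -0.800000.
Running total after k=2: 6.19524e+06.
Order-3 term: 1/30240 · (0.00000 − 0.00000) = 0.00000.
Running total after k=3: 6.19524e+06.
Order-4 term: −1/1209600 · (0.00000 − 0.00000) = 0.00000.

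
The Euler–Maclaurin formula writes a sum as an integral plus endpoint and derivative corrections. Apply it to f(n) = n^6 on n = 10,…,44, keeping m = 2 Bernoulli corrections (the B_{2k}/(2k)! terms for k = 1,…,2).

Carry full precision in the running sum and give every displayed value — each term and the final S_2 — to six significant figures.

The integral term ∫_10^44 x^6 dx = 4.56097e+10.
Boundary: ½(f(10) + f(44)) = ½(1.00000e+06 + 7.25631e+09) = 3.62866e+09.
So far: 4.92383e+10.
k=1: B_{2}/(2)! × [f^{(1)}(44) − f^{(1)}(10)] = 1/12 × (9.89497e+08 − 600000) = 8.24081e+07.
After k=1: 4.93208e+10.
k=2: B_{4}/(4)! × [f^{(3)}(44) − f^{(3)}(10)] = −1/720 × (1.02221e+07 − 120000) = -14030.7.

S_2 ≈ 4.93207e+10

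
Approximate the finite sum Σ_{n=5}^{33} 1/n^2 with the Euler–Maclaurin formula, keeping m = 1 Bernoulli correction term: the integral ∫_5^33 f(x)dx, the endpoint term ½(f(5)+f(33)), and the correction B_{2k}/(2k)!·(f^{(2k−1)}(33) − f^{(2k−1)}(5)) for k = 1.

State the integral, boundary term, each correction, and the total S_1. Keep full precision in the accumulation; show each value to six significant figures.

S_1 ≈ 0.191485

∫_5^33 1/x^2 dx evaluates to 0.169697.
Boundary: ½(f(5) + f(33)) = ½(0.0400000 + 0.000918274) = 0.0204591.
Integral + boundary = 0.190156.
Order-1 term: 1/12 · (-5.56529e-05 − (-0.0160000)) = 0.00132870.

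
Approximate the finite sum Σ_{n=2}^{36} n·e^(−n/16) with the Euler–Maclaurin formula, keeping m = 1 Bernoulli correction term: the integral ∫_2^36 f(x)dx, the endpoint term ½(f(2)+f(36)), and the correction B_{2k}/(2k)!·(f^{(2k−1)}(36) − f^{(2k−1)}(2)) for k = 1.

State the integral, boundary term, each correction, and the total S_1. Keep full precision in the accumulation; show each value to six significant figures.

S_1 ≈ 169.171

Integral: ∫_2^36 x·e^(−x/16) dx = 166.467.
Boundary: ½(f(2) + f(36)) = ½(1.76499 + 3.79437) = 2.77968.
Integral + boundary = 169.247.
k=1: B_{2}/(2)! × [f^{(1)}(36) − f^{(1)}(2)] = 1/12 × (-0.131749 − 0.772185) = -0.0753278.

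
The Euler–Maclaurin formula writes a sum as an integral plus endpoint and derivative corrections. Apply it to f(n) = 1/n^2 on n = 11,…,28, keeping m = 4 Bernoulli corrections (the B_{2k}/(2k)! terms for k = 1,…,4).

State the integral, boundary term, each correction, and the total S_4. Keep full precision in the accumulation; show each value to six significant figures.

S_4 ≈ 0.0600822

∫_11^28 1/x^2 dx evaluates to 0.0551948.
½[f(11) + f(28)] = ½[0.00826446 + 0.00127551] = 0.00476999.
Running total after boundary: 0.0599648.
Order-1 term: 1/12 · (-9.11079e-05 − (-0.00150263)) = 0.000117627.
Partial sum through k=1: 0.0600824.
Order-2 term: −1/720 · (-1.39451e-06 − (-0.000149021)) = -2.05037e-07.
Partial sum through k=2: 0.0600822.
Order-3 term: 1/30240 · (-5.33613e-08 − (-3.69474e-05)) = 1.22004e-09.
Partial sum through k=3: 0.0600822.
Order-4 term: −1/1209600 · (-3.81152e-09 − (-1.70996e-05)) = -1.41334e-11.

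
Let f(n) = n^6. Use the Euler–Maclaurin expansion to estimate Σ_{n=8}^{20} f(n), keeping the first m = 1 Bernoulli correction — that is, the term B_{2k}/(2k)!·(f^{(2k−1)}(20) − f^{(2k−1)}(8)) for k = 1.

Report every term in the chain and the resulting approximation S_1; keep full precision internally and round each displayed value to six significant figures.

S_1 ≈ 2.16272e+08

∫_8^20 x^6 dx evaluates to 1.82558e+08.
Boundary: ½(f(8) + f(20)) = ½(262144 + 6.40000e+07) = 3.21311e+07.
Running total after boundary: 2.14689e+08.
Correction k=1: B_{2}/2! · (f^{(1)}(20) − f^{(1)}(8)) = 1/12 · (1.92000e+07 − 196608) = 1.58362e+06.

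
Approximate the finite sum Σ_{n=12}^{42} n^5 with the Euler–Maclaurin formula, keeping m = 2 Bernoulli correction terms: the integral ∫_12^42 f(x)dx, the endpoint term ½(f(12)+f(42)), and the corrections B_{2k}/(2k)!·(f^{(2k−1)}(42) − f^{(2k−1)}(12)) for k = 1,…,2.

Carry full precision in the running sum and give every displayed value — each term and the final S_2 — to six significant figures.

Integral: ∫_12^42 x^5 dx = 9.14341e+08.
½[f(12) + f(42)] = ½[248832 + 1.30691e+08] = 6.54700e+07.
Integral + boundary = 9.79811e+08.
k=1: B_{2}/(2)! × [f^{(1)}(42) − f^{(1)}(12)] = 1/12 × (1.55585e+07 − 103680) = 1.28790e+06.
After k=1: 9.81099e+08.
k=2: B_{4}/(4)! × [f^{(3)}(42) − f^{(3)}(12)] = −1/720 × (105840 − 8640.00) = -135.000.

S_2 ≈ 9.81099e+08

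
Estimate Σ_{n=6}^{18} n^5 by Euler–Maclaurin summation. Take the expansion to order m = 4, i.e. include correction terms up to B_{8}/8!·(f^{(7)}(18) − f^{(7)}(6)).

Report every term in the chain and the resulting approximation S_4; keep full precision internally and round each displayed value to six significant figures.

∫_6^18 x^5 dx evaluates to 5.66093e+06.
Endpoint term: (f(6) + f(18))/2 = (7776.00 + 1.88957e+06)/2 = 948672.
Running total after boundary: 6.60960e+06.
Order-1 term: 1/12 · (524880 − 6480.00) = 43200.0.
After k=1: 6.65280e+06.
Order-2 term: −1/720 · (19440.0 − 2160.00) = -24.0000.
After k=2: 6.65278e+06.
Order-3 term: 1/30240 · (120.000 − 120.000) = 0.00000.
After k=3: 6.65278e+06.
Order-4 term: −1/1209600 · (0.00000 − 0.00000) = 0.00000.

S_4 ≈ 6.65278e+06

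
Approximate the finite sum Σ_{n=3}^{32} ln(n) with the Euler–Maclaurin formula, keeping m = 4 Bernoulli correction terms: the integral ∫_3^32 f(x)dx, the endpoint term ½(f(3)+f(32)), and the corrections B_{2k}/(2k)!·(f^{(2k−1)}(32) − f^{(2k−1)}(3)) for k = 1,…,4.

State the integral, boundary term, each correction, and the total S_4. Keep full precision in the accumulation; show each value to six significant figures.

∫_3^32 ln(x) dx evaluates to 78.6077.
½[f(3) + f(32)] = ½[1.09861 + 3.46574] = 2.28217.
Running total after boundary: 80.8899.
k=1: B_{2}/(2)! × [f^{(1)}(32) − f^{(1)}(3)] = 1/12 × (0.0312500 − 0.333333) = -0.0251736.
After k=1: 80.8647.
k=2: B_{4}/(4)! × [f^{(3)}(32) − f^{(3)}(3)] = −1/720 × (6.10352e-05 − 0.0740741) = 0.000102796.
After k=2: 80.8648.
k=3: B_{6}/(6)! × [f^{(5)}(32) − f^{(5)}(3)] = 1/30240 × (7.15256e-07 − 0.0987654) = -3.26603e-06.
After k=3: 80.8648.
k=4: B_{8}/(8)! × [f^{(7)}(32) − f^{(7)}(3)] = −1/1209600 × (2.09548e-08 − 0.329218) = 2.72171e-07.

S_4 ≈ 80.8648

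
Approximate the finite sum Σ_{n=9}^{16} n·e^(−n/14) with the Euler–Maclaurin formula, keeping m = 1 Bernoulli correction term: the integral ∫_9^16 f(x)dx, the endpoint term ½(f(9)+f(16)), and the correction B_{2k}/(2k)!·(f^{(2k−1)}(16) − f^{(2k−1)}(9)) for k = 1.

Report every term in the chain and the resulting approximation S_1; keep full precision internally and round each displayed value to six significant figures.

S_1 ≈ 40.2608

The integral term ∫_9^16 x·e^(−x/14) dx = 35.3630.
Boundary: ½(f(9) + f(16)) = ½(4.73209 + 5.10250) = 4.91730.
Integral + boundary = 40.2803.
Correction k=1: B_{2}/2! · (f^{(1)}(16) − f^{(1)}(9)) = 1/12 · (-0.0455581 − 0.187781) = -0.0194450.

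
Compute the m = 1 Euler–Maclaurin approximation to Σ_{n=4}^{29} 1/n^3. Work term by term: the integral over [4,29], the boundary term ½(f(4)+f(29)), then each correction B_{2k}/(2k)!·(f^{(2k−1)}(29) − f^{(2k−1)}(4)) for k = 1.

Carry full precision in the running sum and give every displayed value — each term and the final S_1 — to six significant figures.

The integral term ∫_4^29 1/x^3 dx = 0.0306555.
½[f(4) + f(29)] = ½[0.0156250 + 4.10021e-05] = 0.00783300.
So far: 0.0384885.
Order-1 term: 1/12 · (-4.24160e-06 − (-0.0117188)) = 0.000976209.

S_1 ≈ 0.0394647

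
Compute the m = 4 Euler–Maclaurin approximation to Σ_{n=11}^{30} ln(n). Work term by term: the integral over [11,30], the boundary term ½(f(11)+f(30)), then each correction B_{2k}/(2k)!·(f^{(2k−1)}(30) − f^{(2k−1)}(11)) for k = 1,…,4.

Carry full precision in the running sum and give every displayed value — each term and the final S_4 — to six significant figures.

The integral term ∫_11^30 ln(x) dx = 56.6591.
Endpoint term: (f(11) + f(30))/2 = (2.39790 + 3.40120)/2 = 2.89955.
Integral + boundary = 59.5586.
k=1: B_{2}/(2)! × [f^{(1)}(30) − f^{(1)}(11)] = 1/12 × (0.0333333 − 0.0909091) = -0.00479798.
After k=1: 59.5538.
k=2: B_{4}/(4)! × [f^{(3)}(30) − f^{(3)}(11)] = −1/720 × (7.40741e-05 − 0.00150263) = 1.98410e-06.
After k=2: 59.5538.
k=3: B_{6}/(6)! × [f^{(5)}(30) − f^{(5)}(11)] = 1/30240 × (9.87654e-07 − 0.000149021) = -4.89529e-09.
After k=3: 59.5538.
k=4: B_{8}/(8)! × [f^{(7)}(30) − f^{(7)}(11)] = −1/1209600 × (3.29218e-08 − 3.69474e-05) = 3.05179e-11.

S_4 ≈ 59.5538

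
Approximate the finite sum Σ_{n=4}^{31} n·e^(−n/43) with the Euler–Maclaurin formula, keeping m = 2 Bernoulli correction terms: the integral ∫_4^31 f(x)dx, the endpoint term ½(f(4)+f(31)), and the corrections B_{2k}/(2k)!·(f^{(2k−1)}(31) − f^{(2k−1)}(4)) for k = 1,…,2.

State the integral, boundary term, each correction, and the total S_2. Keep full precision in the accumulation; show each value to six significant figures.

S_2 ≈ 303.376

The integral term ∫_4^31 x·e^(−x/43) dx = 294.074.
½[f(4) + f(31)] = ½[3.64469 + 15.0753] = 9.35999.
Integral + boundary = 303.434.
Correction k=1: B_{2}/2! · (f^{(1)}(31) − f^{(1)}(4)) = 1/12 · (0.135712 − 0.826412) = -0.0575584.
After k=1: 303.376.
Correction k=2: B_{4}/4! · (f^{(3)}(31) − f^{(3)}(4)) = −1/720 · (0.000599411 − 0.00143253) = 1.15712e-06.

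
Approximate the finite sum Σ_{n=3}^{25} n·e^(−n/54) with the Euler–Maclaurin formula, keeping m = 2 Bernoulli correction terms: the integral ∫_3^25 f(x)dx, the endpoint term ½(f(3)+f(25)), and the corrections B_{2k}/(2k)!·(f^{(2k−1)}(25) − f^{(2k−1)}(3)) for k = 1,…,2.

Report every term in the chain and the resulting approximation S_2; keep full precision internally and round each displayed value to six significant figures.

∫_3^25 x·e^(−x/54) dx evaluates to 226.575.
Boundary: ½(f(3) + f(25)) = ½(2.83788 + 15.7354) = 9.28664.
Integral + boundary = 235.861.
Correction k=1: B_{2}/2! · (f^{(1)}(25) − f^{(1)}(3)) = 1/12 · (0.338020 − 0.893406) = -0.0462822.
After k=1: 235.815.
Correction k=2: B_{4}/4! · (f^{(3)}(25) − f^{(3)}(3)) = −1/720 · (0.000547617 − 0.000955187) = 5.66069e-07.

S_2 ≈ 235.815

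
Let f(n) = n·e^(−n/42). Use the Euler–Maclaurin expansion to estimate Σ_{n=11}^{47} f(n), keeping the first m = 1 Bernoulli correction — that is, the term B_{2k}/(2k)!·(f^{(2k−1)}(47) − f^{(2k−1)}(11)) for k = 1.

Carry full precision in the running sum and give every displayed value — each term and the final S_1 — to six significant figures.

Integral: ∫_11^47 x·e^(−x/42) dx = 492.299.
Endpoint term: (f(11) + f(47))/2 = (8.46543 + 15.3498)/2 = 11.9076.
Running total after boundary: 504.206.
Correction k=1: B_{2}/2! · (f^{(1)}(47) − f^{(1)}(11)) = 1/12 · (-0.0388798 − 0.568027) = -0.0505755.

S_1 ≈ 504.156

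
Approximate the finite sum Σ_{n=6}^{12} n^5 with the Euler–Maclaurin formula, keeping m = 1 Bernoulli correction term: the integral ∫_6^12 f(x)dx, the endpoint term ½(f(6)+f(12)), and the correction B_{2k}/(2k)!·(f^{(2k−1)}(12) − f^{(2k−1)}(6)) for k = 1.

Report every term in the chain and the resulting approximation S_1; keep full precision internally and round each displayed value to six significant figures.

S_1 ≈ 626292

∫_6^12 x^5 dx evaluates to 489888.
Boundary: ½(f(6) + f(12)) = ½(7776.00 + 248832) = 128304.
Running total after boundary: 618192.
Correction k=1: B_{2}/2! · (f^{(1)}(12) − f^{(1)}(6)) = 1/12 · (103680 − 6480.00) = 8100.00.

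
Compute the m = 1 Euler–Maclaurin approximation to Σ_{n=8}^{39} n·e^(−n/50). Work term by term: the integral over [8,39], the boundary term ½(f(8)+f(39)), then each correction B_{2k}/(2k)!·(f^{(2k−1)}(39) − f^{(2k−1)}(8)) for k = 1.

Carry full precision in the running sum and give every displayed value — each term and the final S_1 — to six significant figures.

S_1 ≈ 443.606

The integral term ∫_8^39 x·e^(−x/50) dx = 431.310.
Boundary: ½(f(8) + f(39)) = ½(6.81715 + 17.8778) = 12.3475.
Integral + boundary = 443.658.
Order-1 term: 1/12 · (0.100849 − 0.715801) = -0.0512460.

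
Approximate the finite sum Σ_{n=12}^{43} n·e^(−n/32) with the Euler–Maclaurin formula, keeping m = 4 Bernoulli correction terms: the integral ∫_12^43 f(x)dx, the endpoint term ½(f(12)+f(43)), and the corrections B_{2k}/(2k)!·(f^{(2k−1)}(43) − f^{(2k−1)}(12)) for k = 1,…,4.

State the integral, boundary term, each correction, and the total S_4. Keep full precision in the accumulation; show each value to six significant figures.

S_4 ≈ 351.315

Integral: ∫_12^43 x·e^(−x/32) dx = 341.626.
Endpoint term: (f(12) + f(43))/2 = (8.24747 + 11.2172)/2 = 9.73235.
Integral + boundary = 351.358.
Correction k=1: B_{2}/2! · (f^{(1)}(43) − f^{(1)}(12)) = 1/12 · (-0.0896725 − 0.429556) = -0.0432690.
Running total after k=1: 351.315.
Correction k=2: B_{4}/4! · (f^{(3)}(43) − f^{(3)}(12)) = −1/720 · (0.000421932 − 0.00176185) = 1.86100e-06.
Running total after k=2: 351.315.
Correction k=3: B_{6}/6! · (f^{(5)}(43) − f^{(5)}(12)) = 1/30240 · (9.09605e-07 − 3.03146e-06) = -7.01671e-11.
Running total after k=3: 351.315.
Correction k=4: B_{8}/8! · (f^{(7)}(43) − f^{(7)}(12)) = −1/1209600 · (1.37419e-09 − 4.24058e-09) = 2.36971e-15.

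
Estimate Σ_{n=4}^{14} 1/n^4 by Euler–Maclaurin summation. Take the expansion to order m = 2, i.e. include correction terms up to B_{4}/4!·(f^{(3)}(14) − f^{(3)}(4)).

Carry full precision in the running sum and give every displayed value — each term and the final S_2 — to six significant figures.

∫_4^14 1/x^4 dx evaluates to 0.00508686.
Endpoint term: (f(4) + f(14))/2 = (0.00390625 + 2.60308e-05)/2 = 0.00196614.
Running total after boundary: 0.00705300.
Correction k=1: B_{2}/2! · (f^{(1)}(14) − f^{(1)}(4)) = 1/12 · (-7.43738e-06 − (-0.00390625)) = 0.000324901.
After k=1: 0.00737790.
Correction k=2: B_{4}/4! · (f^{(3)}(14) − f^{(3)}(4)) = −1/720 · (-1.13837e-06 − (-0.00732422)) = -1.01709e-05.

S_2 ≈ 0.00736773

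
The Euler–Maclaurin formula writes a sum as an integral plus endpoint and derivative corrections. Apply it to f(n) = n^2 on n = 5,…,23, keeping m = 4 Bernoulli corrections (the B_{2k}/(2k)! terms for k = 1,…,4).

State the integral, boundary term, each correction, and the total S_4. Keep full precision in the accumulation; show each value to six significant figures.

The integral term ∫_5^23 x^2 dx = 4014.00.
Boundary: ½(f(5) + f(23)) = ½(25.0000 + 529.000) = 277.000.
So far: 4291.00.
Correction k=1: B_{2}/2! · (f^{(1)}(23) − f^{(1)}(5)) = 1/12 · (46.0000 − 10.0000) = 3.00000.
Running total after k=1: 4294.00.
Correction k=2: B_{4}/4! · (f^{(3)}(23) − f^{(3)}(5)) = −1/720 · (0.00000 − 0.00000) = 0.00000.
Running total after k=2: 4294.00.
Correction k=3: B_{6}/6! · (f^{(5)}(23) − f^{(5)}(5)) = 1/30240 · (0.00000 − 0.00000) = 0.00000.
Running total after k=3: 4294.00.
Correction k=4: B_{8}/8! · (f^{(7)}(23) − f^{(7)}(5)) = −1/1209600 · (0.00000 − 0.00000) = 0.00000.

S_4 ≈ 4294.00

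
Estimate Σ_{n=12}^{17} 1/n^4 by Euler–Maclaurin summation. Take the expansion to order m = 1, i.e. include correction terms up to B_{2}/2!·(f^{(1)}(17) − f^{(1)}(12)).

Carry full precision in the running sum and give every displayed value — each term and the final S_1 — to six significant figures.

Integral: ∫_12^17 1/x^4 dx = 0.000125054.
Boundary: ½(f(12) + f(17)) = ½(4.82253e-05 + 1.19730e-05) = 3.00992e-05.
So far: 0.000155153.
k=1: B_{2}/(2)! × [f^{(1)}(17) − f^{(1)}(12)] = 1/12 × (-2.81719e-06 − (-1.60751e-05)) = 1.10483e-06.

S_1 ≈ 0.000156258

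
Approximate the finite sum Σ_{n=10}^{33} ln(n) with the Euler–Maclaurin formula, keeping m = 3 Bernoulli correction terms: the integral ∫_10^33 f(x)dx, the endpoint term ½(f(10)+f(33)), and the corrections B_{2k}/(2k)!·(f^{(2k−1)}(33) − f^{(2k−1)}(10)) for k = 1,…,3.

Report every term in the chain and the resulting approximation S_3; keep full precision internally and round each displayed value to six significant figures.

Integral: ∫_10^33 ln(x) dx = 69.3589.
½[f(10) + f(33)] = ½[2.30259 + 3.49651] = 2.89955.
So far: 72.2584.
k=1: B_{2}/(2)! × [f^{(1)}(33) − f^{(1)}(10)] = 1/12 × (0.0303030 − 0.100000) = -0.00580808.
Partial sum through k=1: 72.2526.
k=2: B_{4}/(4)! × [f^{(3)}(33) − f^{(3)}(10)] = −1/720 × (5.56529e-05 − 0.00200000) = 2.70048e-06.
Partial sum through k=2: 72.2526.
k=3: B_{6}/(6)! × [f^{(5)}(33) − f^{(5)}(10)] = 1/30240 × (6.13256e-07 − 0.000240000) = -7.91623e-09.

S_3 ≈ 72.2526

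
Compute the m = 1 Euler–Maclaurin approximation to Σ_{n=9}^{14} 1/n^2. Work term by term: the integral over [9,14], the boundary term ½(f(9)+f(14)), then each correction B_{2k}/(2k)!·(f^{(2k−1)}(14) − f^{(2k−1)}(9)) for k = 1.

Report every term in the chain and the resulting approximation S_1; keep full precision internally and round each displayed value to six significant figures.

The integral term ∫_9^14 1/x^2 dx = 0.0396825.
Boundary: ½(f(9) + f(14)) = ½(0.0123457 + 0.00510204) = 0.00872386.
So far: 0.0484064.
k=1: B_{2}/(2)! × [f^{(1)}(14) − f^{(1)}(9)] = 1/12 × (-0.000728863 − (-0.00274348)) = 0.000167885.

S_1 ≈ 0.0485743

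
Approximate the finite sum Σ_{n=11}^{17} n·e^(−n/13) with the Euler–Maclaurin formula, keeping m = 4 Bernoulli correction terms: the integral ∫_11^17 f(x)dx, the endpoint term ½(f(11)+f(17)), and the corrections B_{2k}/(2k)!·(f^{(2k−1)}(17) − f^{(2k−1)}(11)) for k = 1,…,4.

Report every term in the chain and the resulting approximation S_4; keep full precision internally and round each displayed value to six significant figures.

S_4 ≈ 33.0406

∫_11^17 x·e^(−x/13) dx evaluates to 28.3944.
Boundary: ½(f(11) + f(17)) = ½(4.71968 + 4.59754) = 4.65861.
So far: 33.0530.
Correction k=1: B_{2}/2! · (f^{(1)}(17) − f^{(1)}(11)) = 1/12 · (-0.0832134 − 0.0660095) = -0.0124352.
Partial sum through k=1: 33.0406.
Correction k=2: B_{4}/4! · (f^{(3)}(17) − f^{(3)}(11)) = −1/720 · (0.00270813 − 0.00546825) = 3.83350e-06.
Partial sum through k=2: 33.0406.
Correction k=3: B_{6}/6! · (f^{(5)}(17) − f^{(5)}(11)) = 1/30240 · (3.49624e-05 − 6.24018e-05) = -9.07388e-10.
Partial sum through k=3: 33.0406.
Correction k=4: B_{8}/8! · (f^{(7)}(17) − f^{(7)}(11)) = −1/1209600 · (3.18937e-07 − 5.47024e-07) = 1.88564e-13.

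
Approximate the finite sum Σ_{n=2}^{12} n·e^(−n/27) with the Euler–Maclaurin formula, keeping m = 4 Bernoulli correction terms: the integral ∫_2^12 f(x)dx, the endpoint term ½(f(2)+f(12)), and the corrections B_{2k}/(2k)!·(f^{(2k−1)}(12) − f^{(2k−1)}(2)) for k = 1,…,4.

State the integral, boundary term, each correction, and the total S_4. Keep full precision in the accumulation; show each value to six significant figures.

S_4 ≈ 56.6668

Integral: ∫_2^12 x·e^(−x/27) dx = 51.9331.
½[f(2) + f(12)] = ½[1.85721 + 7.69416] = 4.77569.
Running total after boundary: 56.7088.
Order-1 term: 1/12 · (0.356211 − 0.859818) = -0.0419672.
Partial sum through k=1: 56.6668.
Order-2 term: −1/720 · (0.00224770 − 0.00372706) = 2.05466e-06.
Partial sum through k=2: 56.6668.
Order-3 term: 1/30240 · (5.49625e-06 − 8.60722e-06) = -1.02876e-10.
Partial sum through k=3: 56.6668.
Order-4 term: −1/1209600 · (1.08494e-08 − 1.66007e-08) = 4.75465e-15.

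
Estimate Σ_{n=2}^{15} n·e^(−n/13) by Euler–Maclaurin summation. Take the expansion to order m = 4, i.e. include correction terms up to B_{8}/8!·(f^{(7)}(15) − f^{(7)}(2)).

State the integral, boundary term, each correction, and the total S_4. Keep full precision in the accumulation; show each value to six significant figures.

S_4 ≈ 55.5390

Integral: ∫_2^15 x·e^(−x/13) dx = 52.3804.
Boundary: ½(f(2) + f(15)) = ½(1.71481 + 4.73132) = 3.22306.
Running total after boundary: 55.6035.
Order-1 term: 1/12 · (-0.0485263 − 0.725496) = -0.0645018.
After k=1: 55.5390.
Order-2 term: −1/720 · (0.00344566 − 0.0144397) = 1.52695e-05.
After k=2: 55.5390.
Order-3 term: 1/30240 · (4.24761e-05 − 0.000145482) = -3.40628e-09.
After k=3: 55.5390.
Order-4 term: −1/1209600 · (3.82033e-07 − 1.21611e-06) = 6.89546e-13.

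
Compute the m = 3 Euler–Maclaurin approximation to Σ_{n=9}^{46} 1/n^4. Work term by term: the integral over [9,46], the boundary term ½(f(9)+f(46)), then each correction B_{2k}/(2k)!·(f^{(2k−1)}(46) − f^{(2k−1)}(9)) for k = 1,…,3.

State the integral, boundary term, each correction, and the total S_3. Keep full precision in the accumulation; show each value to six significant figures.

The integral term ∫_9^46 1/x^4 dx = 0.000453823.
Boundary: ½(f(9) + f(46)) = ½(0.000152416 + 2.23341e-07) = 7.63196e-05.
Integral + boundary = 0.000530142.
Correction k=1: B_{2}/2! · (f^{(1)}(46) − f^{(1)}(9)) = 1/12 · (-1.94210e-08 − (-6.77404e-05)) = 5.64341e-06.
Partial sum through k=1: 0.000535786.
Correction k=2: B_{4}/4! · (f^{(3)}(46) − f^{(3)}(9)) = −1/720 · (-2.75345e-10 − (-2.50890e-05)) = -3.48455e-08.
Partial sum through k=2: 0.000535751.
Correction k=3: B_{6}/6! · (f^{(5)}(46) − f^{(5)}(9)) = 1/30240 · (-7.28700e-12 − (-1.73455e-05)) = 5.73594e-10.

S_3 ≈ 0.000535752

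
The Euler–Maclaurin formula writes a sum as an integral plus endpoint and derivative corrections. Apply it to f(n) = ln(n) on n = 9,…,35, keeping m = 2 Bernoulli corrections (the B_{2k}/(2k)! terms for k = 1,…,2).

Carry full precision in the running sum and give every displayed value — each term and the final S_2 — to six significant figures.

∫_9^35 ln(x) dx evaluates to 78.6622.
Boundary: ½(f(9) + f(35)) = ½(2.19722 + 3.55535) = 2.87629.
Running total after boundary: 81.5384.
k=1: B_{2}/(2)! × [f^{(1)}(35) − f^{(1)}(9)] = 1/12 × (0.0285714 − 0.111111) = -0.00687831.
Partial sum through k=1: 81.5316.
k=2: B_{4}/(4)! × [f^{(3)}(35) − f^{(3)}(9)] = −1/720 × (4.66472e-05 − 0.00274348) = 3.74561e-06.

S_2 ≈ 81.5316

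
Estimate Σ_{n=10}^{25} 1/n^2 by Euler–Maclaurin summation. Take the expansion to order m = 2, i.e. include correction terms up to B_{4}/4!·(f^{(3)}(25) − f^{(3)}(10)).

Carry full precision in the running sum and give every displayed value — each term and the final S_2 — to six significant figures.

The integral term ∫_10^25 1/x^2 dx = 0.0600000.
½[f(10) + f(25)] = ½[0.0100000 + 0.00160000] = 0.00580000.
So far: 0.0658000.
Correction k=1: B_{2}/2! · (f^{(1)}(25) − f^{(1)}(10)) = 1/12 · (-0.000128000 − (-0.00200000)) = 0.000156000.
Running total after k=1: 0.0659560.
Correction k=2: B_{4}/4! · (f^{(3)}(25) − f^{(3)}(10)) = −1/720 · (-2.45760e-06 − (-0.000240000)) = -3.29920e-07.

S_2 ≈ 0.0659557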